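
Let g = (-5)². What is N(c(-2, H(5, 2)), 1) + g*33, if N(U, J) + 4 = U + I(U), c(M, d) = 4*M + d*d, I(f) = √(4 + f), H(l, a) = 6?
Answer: 849 + 4*√2 ≈ 854.66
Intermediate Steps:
g = 25
c(M, d) = d² + 4*M (c(M, d) = 4*M + d² = d² + 4*M)
N(U, J) = -4 + U + √(4 + U) (N(U, J) = -4 + (U + √(4 + U)) = -4 + U + √(4 + U))
N(c(-2, H(5, 2)), 1) + g*33 = (-4 + (6² + 4*(-2)) + √(4 + (6² + 4*(-2)))) + 25*33 = (-4 + (36 - 8) + √(4 + (36 - 8))) + 825 = (-4 + 28 + √(4 + 28)) + 825 = (-4 + 28 + √32) + 825 = (-4 + 28 + 4*√2) + 825 = (24 + 4*√2) + 825 = 849 + 4*√2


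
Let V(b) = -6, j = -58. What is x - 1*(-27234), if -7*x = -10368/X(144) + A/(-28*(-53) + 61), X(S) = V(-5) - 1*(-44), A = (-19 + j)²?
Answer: 5604075119/205485 ≈ 27272.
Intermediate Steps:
A = 5929 (A = (-19 - 58)² = (-77)² = 5929)
X(S) = 38 (X(S) = -6 - 1*(-44) = -6 + 44 = 38)
x = 7896629/205485 (x = -(-10368/38 + 5929/(-28*(-53) + 61))/7 = -(-10368*1/38 + 5929/(1484 + 61))/7 = -(-5184/19 + 5929/1545)/7 = -⅐*(-7896629/29355) = 7896629/205485 ≈ 38.429)
x - 1*(-27234) = 7896629/205485 - 1*(-27234) = 7896629/205485 + 27234 = 5604075119/205485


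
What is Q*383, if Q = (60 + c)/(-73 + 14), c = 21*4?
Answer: -55152/59 ≈ -934.78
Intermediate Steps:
c = 84
Q = -144/59 (Q = (60 + 84)/(-73 + 14) = 144/(-59) = 144*(-1/59) = -144/59 ≈ -2.4407)
Q*383 = -144/59*383 = -55152/59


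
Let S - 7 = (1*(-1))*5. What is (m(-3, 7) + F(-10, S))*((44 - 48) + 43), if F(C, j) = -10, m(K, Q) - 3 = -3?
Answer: -390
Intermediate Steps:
m(K, Q) = 0 (m(K, Q) = 3 - 3 = 0)
S = 2 (S = 7 + (1*(-1))*5 = 7 - 1*5 = 7 - 5 = 2)
(m(-3, 7) + F(-10, S))*((44 - 48) + 43) = (0 - 10)*((44 - 48) + 43) = -10*(-4 + 43) = -10*39 = -390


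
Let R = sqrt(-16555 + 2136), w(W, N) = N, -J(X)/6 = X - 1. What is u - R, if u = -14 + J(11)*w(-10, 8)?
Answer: -494 - I*sqrt(14419) ≈ -494.0 - 120.08*I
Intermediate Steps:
J(X) = 6 - 6*X (J(X) = -6*(X - 1) = -6*(-1 + X) = 6 - 6*X)
R = I*sqrt(14419) (R = sqrt(-14419) = I*sqrt(14419) ≈ 120.08*I)
u = -494 (u = -14 + (6 - 6*11)*8 = -14 + (6 - 66)*8 = -14 - 60*8 = -14 - 480 = -494)
u - R = -494 - I*sqrt(14419)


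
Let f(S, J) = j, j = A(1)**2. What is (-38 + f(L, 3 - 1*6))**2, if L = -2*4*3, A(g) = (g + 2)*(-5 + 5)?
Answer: 1444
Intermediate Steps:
A(g) = 0 (A(g) = (2 + g)*0 = 0)
L = -24 (L = -8*3 = -24)
j = 0 (j = 0**2 = 0)
f(S, J) = 0
(-38 + f(L, 3 - 1*6))**2 = (-38 + 0)**2 = (-38)**2 = 1444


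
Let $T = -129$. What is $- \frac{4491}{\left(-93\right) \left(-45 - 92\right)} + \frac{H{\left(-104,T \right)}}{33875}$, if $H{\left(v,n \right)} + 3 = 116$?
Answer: $- \frac{50230964}{143867125} \approx -0.34915$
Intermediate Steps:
$H{\left(v,n \right)} = 113$ ($H{\left(v,n \right)} = -3 + 116 = 113$)
$- \frac{4491}{\left(-93\right) \left(-45 - 92\right)} + \frac{H{\left(-104,T \right)}}{33875} = - \frac{4491}{\left(-93\right) \left(-45 - 92\right)} + \frac{113}{33875} = - \frac{4491}{\left(-93\right) \left(-137\right)} + 113 \cdot \frac{1}{33875} = - \frac{4491}{12741} + \frac{113}{33875} = \left(-4491\right) \frac{1}{12741} + \frac{113}{33875} = - \frac{1497}{4247} + \frac{113}{33875} = - \frac{50230964}{143867125}$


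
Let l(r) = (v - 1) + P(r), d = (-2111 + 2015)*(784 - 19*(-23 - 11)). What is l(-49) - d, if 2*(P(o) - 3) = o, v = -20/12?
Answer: 823535/6 ≈ 1.3726e+5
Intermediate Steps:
v = -5/3 (v = -20*1/12 = -5/3 ≈ -1.6667)
P(o) = 3 + o/2
d = -137280 (d = -96*(784 - 19*(-34)) = -96*(784 + 646) = -96*1430 = -137280)
l(r) = ⅓ + r/2 (l(r) = (-5/3 - 1) + (3 + r/2) = -8/3 + (3 + r/2) = ⅓ + r/2)
l(-49) - d = (⅓ + (½)*(-49)) - 1*(-137280) = (⅓ - 49/2) + 137280 = -145/6 + 137280 = 823535/6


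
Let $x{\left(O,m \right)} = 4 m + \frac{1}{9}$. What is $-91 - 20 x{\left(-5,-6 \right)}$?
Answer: $\frac{3481}{9} \approx 386.78$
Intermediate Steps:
$x{\left(O,m \right)} = \frac{1}{9} + 4 m$ ($x{\left(O,m \right)} = 4 m + \frac{1}{9} = \frac{1}{9} + 4 m$)
$-91 - 20 x{\left(-5,-6 \right)} = -91 - 20 \left(\frac{1}{9} + 4 \left(-6\right)\right) = -91 - 20 \left(\frac{1}{9} - 24\right) = -91 - - \frac{4300}{9} = -91 + \frac{4300}{9} = \frac{3481}{9}$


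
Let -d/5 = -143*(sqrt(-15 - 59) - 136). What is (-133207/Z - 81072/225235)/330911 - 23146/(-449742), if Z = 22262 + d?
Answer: 271229426559780270448754/5269731421028832852306205 + 95243005*I*sqrt(74)/1872801107083074 ≈ 0.051469 + 4.3748e-7*I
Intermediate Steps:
d = -97240 + 715*I*sqrt(74) (d = -(-715)*(sqrt(-15 - 59) - 136) = -(-715)*(sqrt(-74) - 136) = -(-715)*(I*sqrt(74) - 136) = -(-715)*(-136 + I*sqrt(74)) = -5*(19448 - 143*I*sqrt(74)) = -97240 + 715*I*sqrt(74) ≈ -97240.0 + 6150.7*I)
Z = -74978 + 715*I*sqrt(74) (Z = 22262 + (-97240 + 715*I*sqrt(74)) = -74978 + 715*I*sqrt(74) ≈ -74978.0 + 6150.7*I)
(-133207/Z - 81072/225235)/330911 - 23146/(-449742) = (-133207/(-74978 + 715*I*sqrt(74)) - 81072/225235)/330911 - 23146/(-449742) = (-133207/(-74978 + 715*I*sqrt(74)) - 81072*1/225235)*(1/330911) - 23146*(-1/449742) = (-133207/(-74978 + 715*I*sqrt(74)) - 81072/225235)*(1/330911) + 11573/224871 = (-81072/225235 - 133207/(-74978 + 715*I*sqrt(74)))*(1/330911) + 11573/224871 = (-81072/74532739085 - 133207/(330911*(-74978 + 715*I*sqrt(74)))) + 11573/224871 = 862549158688993/16760251570783035 - 133207/(330911*(-74978 + 715*I*sqrt(74)))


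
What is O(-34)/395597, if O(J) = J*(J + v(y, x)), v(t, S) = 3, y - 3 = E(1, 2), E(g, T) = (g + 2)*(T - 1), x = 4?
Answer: 1054/395597 ≈ 0.0026643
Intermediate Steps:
E(g, T) = (-1 + T)*(2 + g) (E(g, T) = (2 + g)*(-1 + T) = (-1 + T)*(2 + g))
y = 6 (y = 3 + (-2 - 1*1 + 2*2 + 2*1) = 3 + (-2 - 1 + 4 + 2) = 3 + 3 = 6)
O(J) = J*(3 + J) (O(J) = J*(J + 3) = J*(3 + J))
O(-34)/395597 = -34*(3 - 34)/395597 = -34*(-31)*(1/395597) = 1054*(1/395597) = 1054/395597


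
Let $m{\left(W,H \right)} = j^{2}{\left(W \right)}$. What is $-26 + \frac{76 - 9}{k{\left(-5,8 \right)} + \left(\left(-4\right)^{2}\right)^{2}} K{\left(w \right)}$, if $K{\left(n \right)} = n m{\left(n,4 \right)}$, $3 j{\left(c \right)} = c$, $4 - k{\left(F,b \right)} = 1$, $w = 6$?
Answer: $- \frac{5126}{259} \approx -19.792$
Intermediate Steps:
$k{\left(F,b \right)} = 3$ ($k{\left(F,b \right)} = 4 - 1 = 3$)
$j{\left(c \right)} = \frac{c}{3}$
$m{\left(W,H \right)} = \frac{W^{2}}{9}$ ($m{\left(W,H \right)} = \left(\frac{W}{3}\right)^{2} = \frac{W^{2}}{9}$)
$K{\left(n \right)} = \frac{n^{3}}{9}$ ($K{\left(n \right)} = n \frac{n^{2}}{9} = \frac{n^{3}}{9}$)
$-26 + \frac{76 - 9}{k{\left(-5,8 \right)} + \left(\left(-4\right)^{2}\right)^{2}} K{\left(w \right)} = -26 + \frac{76 - 9}{3 + \left(\left(-4\right)^{2}\right)^{2}} \frac{6^{3}}{9} = -26 + \frac{67}{3 + 16^{2}} \cdot \frac{1}{9} \cdot 216 = -26 + \frac{67}{3 + 256} \cdot 24 = -26 + \frac{67}{259} \cdot 24 = -26 + \frac{1608}{259} = - \frac{5126}{259}$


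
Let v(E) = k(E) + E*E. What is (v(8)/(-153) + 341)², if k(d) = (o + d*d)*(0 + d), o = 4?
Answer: 2658949225/23409 ≈ 1.1359e+5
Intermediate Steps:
k(d) = d*(4 + d²) (k(d) = (4 + d*d)*(0 + d) = (4 + d²)*d = d*(4 + d²))
v(E) = E² + E*(4 + E²) (v(E) = E*(4 + E²) + E*E = E*(4 + E²) + E² = E² + E*(4 + E²))
(v(8)/(-153) + 341)² = ((8*(4 + 8 + 8²))/(-153) + 341)² = ((8*(4 + 8 + 64))*(-1/153) + 341)² = ((8*76)*(-1/153) + 341)² = (608*(-1/153) + 341)² = (-608/153 + 341)² = (51565/153)² = 2658949225/23409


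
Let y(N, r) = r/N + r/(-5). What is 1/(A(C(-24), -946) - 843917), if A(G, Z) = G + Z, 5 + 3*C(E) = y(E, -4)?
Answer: -90/76037791 ≈ -1.1836e-6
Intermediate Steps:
y(N, r) = -r/5 + r/N (y(N, r) = r/N + r*(-⅕) = r/N - r/5 = -r/5 + r/N)
C(E) = -7/5 - 4/(3*E) (C(E) = -5/3 + (-⅕*(-4) - 4/E)/3 = -5/3 + (⅘ - 4/E)/3 = -5/3 + (4/15 - 4/(3*E)) = -7/5 - 4/(3*E))
1/(A(C(-24), -946) - 843917) = 1/(((1/15)*(-20 - 21*(-24))/(-24) - 946) - 843917) = 1/(((1/15)*(-1/24)*(-20 + 504) - 946) - 843917) = 1/(((1/15)*(-1/24)*484 - 946) - 843917) = 1/((-121/90 - 946) - 843917) = 1/(-85261/90 - 843917) = 1/(-76037791/90) = -90/76037791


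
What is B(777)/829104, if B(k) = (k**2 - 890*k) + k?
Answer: -1813/17273 ≈ -0.10496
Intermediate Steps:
B(k) = k**2 - 889*k
B(777)/829104 = (777*(-889 + 777))/829104 = (777*(-112))*(1/829104) = -87024*1/829104 = -1813/17273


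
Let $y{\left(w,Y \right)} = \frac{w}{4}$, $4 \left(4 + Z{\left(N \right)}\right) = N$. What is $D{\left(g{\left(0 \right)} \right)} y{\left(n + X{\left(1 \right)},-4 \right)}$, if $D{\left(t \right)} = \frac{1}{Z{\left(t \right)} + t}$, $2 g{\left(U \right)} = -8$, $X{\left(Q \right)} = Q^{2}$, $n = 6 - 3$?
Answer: $- \frac{1}{9} \approx -0.11111$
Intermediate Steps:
$n = 3$
$Z{\left(N \right)} = -4 + \frac{N}{4}$
$g{\left(U \right)} = -4$ ($g{\left(U \right)} = \frac{1}{2} \left(-8\right) = -4$)
$y{\left(w,Y \right)} = \frac{w}{4}$ ($y{\left(w,Y \right)} = w \frac{1}{4} = \frac{w}{4}$)
$D{\left(t \right)} = \frac{1}{-4 + \frac{5 t}{4}}$ ($D{\left(t \right)} = \frac{1}{\left(-4 + \frac{t}{4}\right) + t} = \frac{1}{-4 + \frac{5 t}{4}}$)
$D{\left(g{\left(0 \right)} \right)} y{\left(n + X{\left(1 \right)},-4 \right)} = \frac{4}{-16 + 5 \left(-4\right)} \frac{3 + 1^{2}}{4} = \frac{4}{-16 - 20} \frac{3 + 1}{4} = \frac{4}{-36} \cdot \frac{1}{4} \cdot 4 = 4 \left(- \frac{1}{36}\right) 1 = \left(- \frac{1}{9}\right) 1 = - \frac{1}{9}$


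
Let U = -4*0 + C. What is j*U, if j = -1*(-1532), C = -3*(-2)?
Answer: 9192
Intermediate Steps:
C = 6
j = 1532
U = 6 (U = -4*0 + 6 = 0 + 6 = 6)
j*U = 1532*6 = 9192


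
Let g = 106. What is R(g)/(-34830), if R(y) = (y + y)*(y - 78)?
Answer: -2968/17415 ≈ -0.17043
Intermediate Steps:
R(y) = 2*y*(-78 + y) (R(y) = (2*y)*(-78 + y) = 2*y*(-78 + y))
R(g)/(-34830) = (2*106*(-78 + 106))/(-34830) = (2*106*28)*(-1/34830) = 5936*(-1/34830) = -2968/17415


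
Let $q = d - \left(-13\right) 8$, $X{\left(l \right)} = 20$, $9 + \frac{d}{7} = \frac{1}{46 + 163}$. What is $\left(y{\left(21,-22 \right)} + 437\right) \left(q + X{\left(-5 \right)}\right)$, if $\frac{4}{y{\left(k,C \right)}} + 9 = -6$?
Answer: $\frac{27854852}{1045} \approx 26655.0$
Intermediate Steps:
$d = - \frac{13160}{209}$ ($d = -63 + \frac{7}{46 + 163} = -63 + \frac{7}{209} = - \frac{13160}{209} \approx -62.966$)
$y{\left(k,C \right)} = - \frac{4}{15}$ ($y{\left(k,C \right)} = \frac{4}{-9 - 6} = \frac{4}{-15} = 4 \left(- \frac{1}{15}\right) = - \frac{4}{15}$)
$q = \frac{8576}{209}$ ($q = - \frac{13160}{209} - \left(-13\right) 8 = - \frac{13160}{209} - -104 = - \frac{13160}{209} + 104 = \frac{8576}{209} \approx 41.034$)
$\left(y{\left(21,-22 \right)} + 437\right) \left(q + X{\left(-5 \right)}\right) = \left(- \frac{4}{15} + 437\right) \left(\frac{8576}{209} + 20\right) = \frac{6551}{15} \cdot \frac{12756}{209} = \frac{27854852}{1045}$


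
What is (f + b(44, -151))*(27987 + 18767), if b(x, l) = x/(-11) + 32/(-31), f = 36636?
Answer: 53091972240/31 ≈ 1.7126e+9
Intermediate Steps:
b(x, l) = -32/31 - x/11 (b(x, l) = x*(-1/11) + 32*(-1/31) = -x/11 - 32/31 = -32/31 - x/11)
(f + b(44, -151))*(27987 + 18767) = (36636 + (-32/31 - 1/11*44))*(27987 + 18767) = (36636 + (-32/31 - 4))*46754 = (36636 - 156/31)*46754 = (1135560/31)*46754 = 53091972240/31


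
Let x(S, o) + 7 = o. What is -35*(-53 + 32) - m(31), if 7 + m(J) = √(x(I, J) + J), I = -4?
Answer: 742 - √55 ≈ 734.58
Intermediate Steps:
x(S, o) = -7 + o
m(J) = -7 + √(-7 + 2*J) (m(J) = -7 + √((-7 + J) + J) = -7 + √(-7 + 2*J))
-35*(-53 + 32) - m(31) = -35*(-53 + 32) - (-7 + √(-7 + 2*31)) = -35*(-21) - (-7 + √(-7 + 62)) = 735 - (-7 + √55) = 735 + (7 - √55) = 742 - √55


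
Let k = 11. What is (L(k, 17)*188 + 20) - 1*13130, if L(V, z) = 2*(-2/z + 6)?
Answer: -185270/17 ≈ -10898.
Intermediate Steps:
L(V, z) = 12 - 4/z (L(V, z) = 2*(6 - 2/z) = 12 - 4/z)
(L(k, 17)*188 + 20) - 1*13130 = ((12 - 4/17)*188 + 20) - 1*13130 = ((12 - 4*1/17)*188 + 20) - 13130 = ((12 - 4/17)*188 + 20) - 13130 = ((200/17)*188 + 20) - 13130 = (37600/17 + 20) - 13130 = 37940/17 - 13130 = -185270/17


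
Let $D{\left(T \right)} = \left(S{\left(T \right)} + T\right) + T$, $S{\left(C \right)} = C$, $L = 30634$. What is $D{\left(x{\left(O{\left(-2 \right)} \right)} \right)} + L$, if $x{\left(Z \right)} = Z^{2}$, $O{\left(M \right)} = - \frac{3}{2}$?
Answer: $\frac{122563}{4} \approx 30641.0$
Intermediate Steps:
$O{\left(M \right)} = - \frac{3}{2}$ ($O{\left(M \right)} = \left(-3\right) \frac{1}{2} = - \frac{3}{2}$)
$D{\left(T \right)} = 3 T$ ($D{\left(T \right)} = \left(T + T\right) + T = 2 T + T = 3 T$)
$D{\left(x{\left(O{\left(-2 \right)} \right)} \right)} + L = 3 \left(- \frac{3}{2}\right)^{2} + 30634 = 3 \cdot \frac{9}{4} + 30634 = \frac{27}{4} + 30634 = \frac{122563}{4}$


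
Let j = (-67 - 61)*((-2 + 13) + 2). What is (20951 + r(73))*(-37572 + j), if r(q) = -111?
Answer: -817678240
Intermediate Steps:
j = -1664 (j = -128*(11 + 2) = -128*13 = -1664)
(20951 + r(73))*(-37572 + j) = (20951 - 111)*(-37572 - 1664) = 20840*(-39236) = -817678240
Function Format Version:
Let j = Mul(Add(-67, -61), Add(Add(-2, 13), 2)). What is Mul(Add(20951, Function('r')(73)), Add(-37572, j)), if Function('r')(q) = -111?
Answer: -817678240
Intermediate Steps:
j = -1664 (j = Mul(-128, Add(11, 2)) = Mul(-128, 13) = -1664)
Mul(Add(20951, Function('r')(73)), Add(-37572, j)) = Mul(Add(20951, -111), Add(-37572, -1664)) = Mul(20840, -39236) = -817678240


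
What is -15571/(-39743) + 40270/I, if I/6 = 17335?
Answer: 321999032/413366943 ≈ 0.77897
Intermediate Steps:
I = 104010 (I = 6*17335 = 104010)
-15571/(-39743) + 40270/I = -15571/(-39743) + 40270/104010 = -15571*(-1/39743) + 40270*(1/104010) = 15571/39743 + 4027/10401 = 321999032/413366943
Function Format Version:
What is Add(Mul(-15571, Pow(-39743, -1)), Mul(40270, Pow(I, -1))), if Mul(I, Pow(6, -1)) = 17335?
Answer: Rational(321999032, 413366943) ≈ 0.77897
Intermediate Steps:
I = 104010 (I = Mul(6, 17335) = 104010)
Add(Mul(-15571, Pow(-39743, -1)), Mul(40270, Pow(I, -1))) = Add(Mul(-15571, Pow(-39743, -1)), Mul(40270, Pow(104010, -1))) = Add(Mul(-15571, Rational(-1, 39743)), Mul(40270, Rational(1, 104010))) = Add(Rational(15571, 39743), Rational(4027, 10401)) = Rational(321999032, 413366943)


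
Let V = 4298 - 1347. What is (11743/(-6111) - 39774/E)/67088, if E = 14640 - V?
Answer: -380322841/4792195063152 ≈ -7.9363e-5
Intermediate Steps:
V = 2951
E = 11689 (E = 14640 - 1*2951 = 14640 - 2951 = 11689)
(11743/(-6111) - 39774/E)/67088 = (11743/(-6111) - 39774/11689)/67088 = (11743*(-1/6111) - 39774*1/11689)*(1/67088) = (-11743/6111 - 39774/11689)*(1/67088) = -380322841/71431479*1/67088 = -380322841/4792195063152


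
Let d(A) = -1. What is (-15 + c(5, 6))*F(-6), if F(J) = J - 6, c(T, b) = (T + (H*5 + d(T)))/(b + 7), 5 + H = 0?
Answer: 2592/13 ≈ 199.38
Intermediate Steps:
H = -5 (H = -5 + 0 = -5)
c(T, b) = (-26 + T)/(7 + b) (c(T, b) = (T + (-5*5 - 1))/(b + 7) = (T + (-25 - 1))/(7 + b) = (T - 26)/(7 + b) = (-26 + T)/(7 + b))
F(J) = -6 + J
(-15 + c(5, 6))*F(-6) = (-15 + (-26 + 5)/(7 + 6))*(-6 - 6) = (-15 - 21/13)*(-12) = -216/13*(-12) = 2592/13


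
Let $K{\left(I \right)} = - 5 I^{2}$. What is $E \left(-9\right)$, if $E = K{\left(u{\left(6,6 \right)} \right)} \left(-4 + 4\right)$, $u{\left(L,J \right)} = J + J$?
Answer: $0$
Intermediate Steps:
$u{\left(L,J \right)} = 2 J$
$E = 0$ ($E = - 5 \left(2 \cdot 6\right)^{2} \left(-4 + 4\right) = - 5 \cdot 12^{2} \cdot 0 = \left(-5\right) 144 \cdot 0 = \left(-720\right) 0 = 0$)
$E \left(-9\right) = 0 \left(-9\right) = 0$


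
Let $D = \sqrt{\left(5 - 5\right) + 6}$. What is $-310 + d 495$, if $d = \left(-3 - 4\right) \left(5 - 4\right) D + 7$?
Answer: $3155 - 3465 \sqrt{6} \approx -5332.5$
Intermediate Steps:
$D = \sqrt{6}$ ($D = \sqrt{\left(5 - 5\right) + 6} = \sqrt{0 + 6} = \sqrt{6} \approx 2.4495$)
$d = 7 - 7 \sqrt{6}$ ($d = \left(-3 - 4\right) \left(5 - 4\right) \sqrt{6} + 7 = \left(-7\right) 1 \sqrt{6} + 7 = - 7 \sqrt{6} + 7 = 7 - 7 \sqrt{6} \approx -10.146$)
$-310 + d 495 = -310 + \left(7 - 7 \sqrt{6}\right) 495 = -310 + \left(3465 - 3465 \sqrt{6}\right) = 3155 - 3465 \sqrt{6}$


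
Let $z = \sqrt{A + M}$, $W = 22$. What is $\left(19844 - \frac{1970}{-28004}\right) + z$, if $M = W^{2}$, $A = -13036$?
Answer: $\frac{277856673}{14002} + 2 i \sqrt{3138} \approx 19844.0 + 112.04 i$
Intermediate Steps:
$M = 484$ ($M = 22^{2} = 484$)
$z = 2 i \sqrt{3138}$ ($z = \sqrt{-13036 + 484} = \sqrt{-12552} = 2 i \sqrt{3138} \approx 112.04 i$)
$\left(19844 - \frac{1970}{-28004}\right) + z = \left(19844 - \frac{1970}{-28004}\right) + 2 i \sqrt{3138} = \left(19844 - - \frac{985}{14002}\right) + 2 i \sqrt{3138} = \left(19844 + \frac{985}{14002}\right) + 2 i \sqrt{3138} = \frac{277856673}{14002} + 2 i \sqrt{3138}$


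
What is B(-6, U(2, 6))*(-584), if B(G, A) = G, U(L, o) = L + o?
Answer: 3504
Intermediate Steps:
B(-6, U(2, 6))*(-584) = -6*(-584) = 3504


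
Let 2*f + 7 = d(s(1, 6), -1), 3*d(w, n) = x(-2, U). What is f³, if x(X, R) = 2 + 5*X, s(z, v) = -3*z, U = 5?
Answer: -24389/216 ≈ -112.91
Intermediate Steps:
d(w, n) = -8/3 (d(w, n) = (2 + 5*(-2))/3 = (2 - 10)/3 = (⅓)*(-8) = -8/3)
f = -29/6 (f = -7/2 + (½)*(-8/3) = -7/2 - 4/3 = -29/6 ≈ -4.8333)
f³ = (-29/6)³ = -24389/216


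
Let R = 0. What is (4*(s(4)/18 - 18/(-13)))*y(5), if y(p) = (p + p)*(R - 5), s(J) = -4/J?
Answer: -31100/117 ≈ -265.81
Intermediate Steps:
y(p) = -10*p (y(p) = (p + p)*(0 - 5) = (2*p)*(-5) = -10*p)
(4*(s(4)/18 - 18/(-13)))*y(5) = (4*(-4/4/18 - 18/(-13)))*(-10*5) = (4*(-4*¼*(1/18) - 18*(-1/13)))*(-50) = (4*(-1*1/18 + 18/13))*(-50) = (4*(-1/18 + 18/13))*(-50) = (4*(311/234))*(-50) = (622/117)*(-50) = -31100/117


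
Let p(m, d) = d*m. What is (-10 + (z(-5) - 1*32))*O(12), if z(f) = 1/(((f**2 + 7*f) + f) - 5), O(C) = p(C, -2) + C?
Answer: 2523/5 ≈ 504.60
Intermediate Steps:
O(C) = -C (O(C) = -2*C + C = -C)
z(f) = 1/(-5 + f**2 + 8*f) (z(f) = 1/((f**2 + 8*f) - 5) = 1/(-5 + f**2 + 8*f))
(-10 + (z(-5) - 1*32))*O(12) = (-10 + (1/(-5 + (-5)**2 + 8*(-5)) - 1*32))*(-1*12) = (-10 + (1/(-5 + 25 - 40) - 32))*(-12) = (-10 + (1/(-20) - 32))*(-12) = (-10 + (-1/20 - 32))*(-12) = (-10 - 641/20)*(-12) = -841/20*(-12) = 2523/5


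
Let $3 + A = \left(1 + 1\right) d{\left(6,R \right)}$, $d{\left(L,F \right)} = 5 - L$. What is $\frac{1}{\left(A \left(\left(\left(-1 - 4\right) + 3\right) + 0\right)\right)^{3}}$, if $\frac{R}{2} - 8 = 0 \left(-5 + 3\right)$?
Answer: $\frac{1}{1000} \approx 0.001$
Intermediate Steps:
$R = 16$ ($R = 16 + 2 \cdot 0 \left(-5 + 3\right) = 16 + 2 \cdot 0 \left(-2\right) = 16 + 2 \cdot 0 = 16 + 0 = 16$)
$A = -5$ ($A = -3 + \left(1 + 1\right) \left(5 - 6\right) = -3 + 2 \left(5 - 6\right) = -3 + 2 \left(-1\right) = -3 - 2 = -5$)
$\frac{1}{\left(A \left(\left(\left(-1 - 4\right) + 3\right) + 0\right)\right)^{3}} = \frac{1}{\left(- 5 \left(\left(\left(-1 - 4\right) + 3\right) + 0\right)\right)^{3}} = \frac{1}{\left(- 5 \left(\left(-5 + 3\right) + 0\right)\right)^{3}} = \frac{1}{\left(- 5 \left(-2 + 0\right)\right)^{3}} = \frac{1}{\left(\left(-5\right) \left(-2\right)\right)^{3}} = \frac{1}{10^{3}} = \frac{1}{1000}$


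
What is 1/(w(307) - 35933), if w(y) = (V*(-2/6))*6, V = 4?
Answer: -1/35941 ≈ -2.7823e-5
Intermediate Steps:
w(y) = -8 (w(y) = (4*(-2/6))*6 = (4*(-2*⅙))*6 = (4*(-⅓))*6 = -4/3*6 = -8)
1/(w(307) - 35933) = 1/(-8 - 35933) = 1/(-35941) = -1/35941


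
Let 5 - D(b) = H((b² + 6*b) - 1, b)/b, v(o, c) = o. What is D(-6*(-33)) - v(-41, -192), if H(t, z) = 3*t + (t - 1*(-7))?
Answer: -50821/66 ≈ -770.02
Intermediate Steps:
H(t, z) = 7 + 4*t (H(t, z) = 3*t + (t + 7) = 3*t + (7 + t) = 7 + 4*t)
D(b) = 5 - (3 + 4*b² + 24*b)/b (D(b) = 5 - (7 + 4*((b² + 6*b) - 1))/b = 5 - (7 + 4*(-1 + b² + 6*b))/b = 5 - (7 + (-4 + 4*b² + 24*b))/b = 5 - (3 + 4*b² + 24*b)/b)
D(-6*(-33)) - v(-41, -192) = (-19 - (-24)*(-33) - 3/((-6*(-33)))) - 1*(-41) = (-19 - 4*198 - 3/198) + 41 = (-19 - 792 - 3*1/198) + 41 = (-19 - 792 - 1/66) + 41 = -53527/66 + 41 = -50821/66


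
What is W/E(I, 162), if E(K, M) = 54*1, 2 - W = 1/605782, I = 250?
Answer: 1211563/32712228 ≈ 0.037037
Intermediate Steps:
W = 1211563/605782 (W = 2 - 1/605782 = 1211563/605782 ≈ 2.0000)
E(K, M) = 54
W/E(I, 162) = (1211563/605782)/54 = (1211563/605782)*(1/54) = 1211563/32712228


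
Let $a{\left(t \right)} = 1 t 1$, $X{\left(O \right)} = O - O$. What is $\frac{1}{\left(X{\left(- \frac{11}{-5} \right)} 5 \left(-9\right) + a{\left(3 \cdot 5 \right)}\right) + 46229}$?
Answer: $\frac{1}{46244} \approx 2.1624 \cdot 10^{-5}$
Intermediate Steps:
$X{\left(O \right)} = 0$
$a{\left(t \right)} = t$ ($a{\left(t \right)} = t 1 = t$)
$\frac{1}{\left(X{\left(- \frac{11}{-5} \right)} 5 \left(-9\right) + a{\left(3 \cdot 5 \right)}\right) + 46229} = \frac{1}{\left(0 \cdot 5 \left(-9\right) + 3 \cdot 5\right) + 46229} = \frac{1}{\left(0 \left(-45\right) + 15\right) + 46229} = \frac{1}{\left(0 + 15\right) + 46229} = \frac{1}{15 + 46229} = \frac{1}{46244}$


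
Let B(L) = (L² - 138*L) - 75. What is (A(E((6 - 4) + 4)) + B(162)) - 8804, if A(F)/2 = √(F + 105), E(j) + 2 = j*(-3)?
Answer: -4991 + 2*√85 ≈ -4972.6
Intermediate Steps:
E(j) = -2 - 3*j (E(j) = -2 + j*(-3) = -2 - 3*j)
A(F) = 2*√(105 + F) (A(F) = 2*√(F + 105) = 2*√(105 + F))
B(L) = -75 + L² - 138*L
(A(E((6 - 4) + 4)) + B(162)) - 8804 = (2*√(105 + (-2 - 3*((6 - 4) + 4))) + (-75 + 162² - 138*162)) - 8804 = (2*√(105 + (-2 - 3*(2 + 4))) + (-75 + 26244 - 22356)) - 8804 = (2*√(105 + (-2 - 3*6)) + 3813) - 8804 = (2*√(105 + (-2 - 18)) + 3813) - 8804 = (2*√(105 - 20) + 3813) - 8804 = (2*√85 + 3813) - 8804 = (3813 + 2*√85) - 8804 = -4991 + 2*√85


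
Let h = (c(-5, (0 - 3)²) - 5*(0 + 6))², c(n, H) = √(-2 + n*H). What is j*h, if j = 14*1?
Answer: 11942 - 840*I*√47 ≈ 11942.0 - 5758.8*I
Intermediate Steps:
j = 14
c(n, H) = √(-2 + H*n)
h = (-30 + I*√47)² (h = (√(-2 + (0 - 3)²*(-5)) - 5*(0 + 6))² = (√(-2 + (-3)²*(-5)) - 5*6)² = (√(-2 + 9*(-5)) - 30)² = (√(-2 - 45) - 30)² = (√(-47) - 30)² = (I*√47 - 30)² = (-30 + I*√47)² ≈ 853.0 - 411.34*I)
j*h = 14*(30 - I*√47)²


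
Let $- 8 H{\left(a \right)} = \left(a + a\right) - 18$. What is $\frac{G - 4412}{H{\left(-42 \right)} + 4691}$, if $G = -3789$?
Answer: $- \frac{32804}{18815} \approx -1.7435$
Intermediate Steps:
$H{\left(a \right)} = \frac{9}{4} - \frac{a}{4}$ ($H{\left(a \right)} = - \frac{\left(a + a\right) - 18}{8} = - \frac{2 a - 18}{8} = - \frac{-18 + 2 a}{8} = \frac{9}{4} - \frac{a}{4}$)
$\frac{G - 4412}{H{\left(-42 \right)} + 4691} = \frac{-3789 - 4412}{\left(\frac{9}{4} - - \frac{21}{2}\right) + 4691} = - \frac{8201}{\left(\frac{9}{4} + \frac{21}{2}\right) + 4691} = - \frac{8201}{\frac{51}{4} + 4691} = - \frac{8201}{\frac{18815}{4}} = \left(-8201\right) \frac{4}{18815} = - \frac{32804}{18815}$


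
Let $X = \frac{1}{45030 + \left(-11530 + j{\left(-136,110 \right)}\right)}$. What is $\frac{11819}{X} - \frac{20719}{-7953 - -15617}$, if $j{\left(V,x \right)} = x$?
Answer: $\frac{3044421205041}{7664} \approx 3.9724 \cdot 10^{8}$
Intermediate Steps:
$X = \frac{1}{33610}$ ($X = \frac{1}{45030 + \left(-11530 + 110\right)} = \frac{1}{45030 - 11420} = \frac{1}{33610} \approx 2.9753 \cdot 10^{-5}$)
$\frac{11819}{X} - \frac{20719}{-7953 - -15617} = 11819 \frac{1}{\frac{1}{33610}} - \frac{20719}{-7953 - -15617} = 11819 \cdot 33610 - \frac{20719}{-7953 + 15617} = 397236590 - \frac{20719}{7664} = \frac{3044421205041}{7664}$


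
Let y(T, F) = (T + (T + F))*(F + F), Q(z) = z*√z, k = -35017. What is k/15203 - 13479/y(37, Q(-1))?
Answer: -178654981/166533662 - 498723*I/5477 ≈ -1.0728 - 91.058*I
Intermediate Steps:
Q(z) = z^(3/2)
y(T, F) = 2*F*(F + 2*T) (y(T, F) = (T + (F + T))*(2*F) = (F + 2*T)*(2*F) = 2*F*(F + 2*T))
k/15203 - 13479/y(37, Q(-1)) = -35017/15203 - 13479*I/(2*((-1)^(3/2) + 2*37)) = -35017*1/15203 - 13479*I/(2*(-I + 74)) = -35017/15203 - 13479*I*(74 + I)/10954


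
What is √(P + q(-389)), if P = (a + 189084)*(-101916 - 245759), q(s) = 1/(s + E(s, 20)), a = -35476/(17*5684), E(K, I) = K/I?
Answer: I*√1066249969619104218201645/4027317 ≈ 2.564e+5*I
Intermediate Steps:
a = -181/493 (a = -35476/96628 = -35476*1/96628 = -181/493 ≈ -0.36714)
q(s) = 20/(21*s) (q(s) = 1/(s + s/20) = 1/(21*s/20) = 20/(21*s))
P = -32409648462925/493 (P = (-181/493 + 189084)*(-101916 - 245759) = (93218231/493)*(-347675) = -32409648462925/493 ≈ -6.5740e+10)
√(P + q(-389)) = √(-32409648462925/493 + (20/21)/(-389)) = √(-32409648462925/493 + (20/21)*(-1/389)) = √(-32409648462925/493 - 20/8169) = √(-264754418293644185/4027317) = I*√1066249969619104218201645/4027317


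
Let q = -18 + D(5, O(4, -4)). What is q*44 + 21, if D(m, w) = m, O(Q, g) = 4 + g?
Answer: -551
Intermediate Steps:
q = -13 (q = -18 + 5 = -13)
q*44 + 21 = -13*44 + 21 = -572 + 21 = -551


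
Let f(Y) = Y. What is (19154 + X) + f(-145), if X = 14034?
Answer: 33043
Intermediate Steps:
(19154 + X) + f(-145) = (19154 + 14034) - 145 = 33188 - 145 = 33043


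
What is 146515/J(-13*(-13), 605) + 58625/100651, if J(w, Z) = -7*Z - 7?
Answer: -14498194015/426961542 ≈ -33.957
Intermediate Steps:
J(w, Z) = -7 - 7*Z
146515/J(-13*(-13), 605) + 58625/100651 = 146515/(-7 - 7*605) + 58625/100651 = 146515/(-7 - 4235) + 58625*(1/100651) = 146515/(-4242) + 58625/100651 = 146515*(-1/4242) + 58625/100651 = -146515/4242 + 58625/100651 = -14498194015/426961542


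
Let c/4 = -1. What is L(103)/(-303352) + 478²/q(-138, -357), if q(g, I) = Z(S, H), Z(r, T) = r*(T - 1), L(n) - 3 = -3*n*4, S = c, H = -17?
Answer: 8663895893/2730168 ≈ 3173.4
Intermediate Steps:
c = -4 (c = 4*(-1) = -4)
S = -4
L(n) = 3 - 12*n (L(n) = 3 - 3*n*4 = 3 - 12*n)
Z(r, T) = r*(-1 + T)
q(g, I) = 72 (q(g, I) = -4*(-1 - 17) = -4*(-18) = 72)
L(103)/(-303352) + 478²/q(-138, -357) = (3 - 12*103)/(-303352) + 478²/72 = (3 - 1236)*(-1/303352) + 228484*(1/72) = -1233*(-1/303352) + 57121/18 = 1233/303352 + 57121/18 = 8663895893/2730168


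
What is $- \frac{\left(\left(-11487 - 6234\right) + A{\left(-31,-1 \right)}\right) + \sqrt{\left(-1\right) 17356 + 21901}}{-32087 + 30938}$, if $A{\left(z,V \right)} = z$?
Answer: $- \frac{17752}{1149} + \frac{\sqrt{505}}{383} \approx -15.391$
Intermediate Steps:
$- \frac{\left(\left(-11487 - 6234\right) + A{\left(-31,-1 \right)}\right) + \sqrt{\left(-1\right) 17356 + 21901}}{-32087 + 30938} = - \frac{\left(\left(-11487 - 6234\right) - 31\right) + \sqrt{\left(-1\right) 17356 + 21901}}{-32087 + 30938} = - \frac{\left(-17721 - 31\right) + \sqrt{-17356 + 21901}}{-1149} = - \frac{\left(-17752 + \sqrt{4545}\right) \left(-1\right)}{1149} = - \frac{\left(-17752 + 3 \sqrt{505}\right) \left(-1\right)}{1149} = - (\frac{17752}{1149} - \frac{\sqrt{505}}{383}) = - \frac{17752}{1149} + \frac{\sqrt{505}}{383}$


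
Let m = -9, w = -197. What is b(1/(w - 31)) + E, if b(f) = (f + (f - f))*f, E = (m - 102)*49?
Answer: -282740975/51984 ≈ -5439.0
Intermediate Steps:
E = -5439 (E = (-9 - 102)*49 = -111*49 = -5439)
b(f) = f**2 (b(f) = (f + 0)*f = f*f = f**2)
b(1/(w - 31)) + E = (1/(-197 - 31))**2 - 5439 = (1/(-228))**2 - 5439 = (-1/228)**2 - 5439 = 1/51984 - 5439 = -282740975/51984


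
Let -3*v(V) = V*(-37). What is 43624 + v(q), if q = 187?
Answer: 137791/3 ≈ 45930.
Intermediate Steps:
v(V) = 37*V/3 (v(V) = -V*(-37)/3 = -(-37)*V/3 = 37*V/3)
43624 + v(q) = 43624 + (37/3)*187 = 43624 + 6919/3 = 137791/3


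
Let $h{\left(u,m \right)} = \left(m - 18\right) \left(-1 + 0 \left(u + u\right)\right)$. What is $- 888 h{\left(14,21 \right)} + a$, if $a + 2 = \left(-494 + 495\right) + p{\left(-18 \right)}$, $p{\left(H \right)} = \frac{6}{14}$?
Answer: $\frac{18644}{7} \approx 2663.4$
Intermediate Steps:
$p{\left(H \right)} = \frac{3}{7}$ ($p{\left(H \right)} = 6 \cdot \frac{1}{14} = \frac{3}{7}$)
$a = - \frac{4}{7}$ ($a = -2 + \left(\left(-494 + 495\right) + \frac{3}{7}\right) = -2 + \left(1 + \frac{3}{7}\right) = -2 + \frac{10}{7} = - \frac{4}{7} \approx -0.57143$)
$h{\left(u,m \right)} = 18 - m$ ($h{\left(u,m \right)} = \left(-18 + m\right) \left(-1 + 0 \cdot 2 u\right) = \left(-18 + m\right) \left(-1 + 0\right) = \left(-18 + m\right) \left(-1\right) = 18 - m$)
$- 888 h{\left(14,21 \right)} + a = - 888 \left(18 - 21\right) - \frac{4}{7} = \left(-888\right) \left(-3\right) - \frac{4}{7} = 2664 - \frac{4}{7} = \frac{18644}{7}$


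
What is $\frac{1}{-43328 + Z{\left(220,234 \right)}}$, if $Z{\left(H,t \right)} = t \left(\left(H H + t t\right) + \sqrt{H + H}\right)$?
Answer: $\frac{3011897}{72572185297292} - \frac{117 \sqrt{110}}{145144370594584} \approx 4.1494 \cdot 10^{-8}$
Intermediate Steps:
$Z{\left(H,t \right)} = t \left(H^{2} + t^{2} + \sqrt{2} \sqrt{H}\right)$ ($Z{\left(H,t \right)} = t \left(\left(H^{2} + t^{2}\right) + \sqrt{2 H}\right) = t \left(\left(H^{2} + t^{2}\right) + \sqrt{2} \sqrt{H}\right) = t \left(H^{2} + t^{2} + \sqrt{2} \sqrt{H}\right)$)
$\frac{1}{-43328 + Z{\left(220,234 \right)}} = \frac{1}{-43328 + 234 \left(220^{2} + 234^{2} + \sqrt{2} \sqrt{220}\right)} = \frac{1}{-43328 + 234 \left(48400 + 54756 + \sqrt{2} \cdot 2 \sqrt{55}\right)} = \frac{1}{-43328 + 234 \left(48400 + 54756 + 2 \sqrt{110}\right)} = \frac{1}{-43328 + 234 \left(103156 + 2 \sqrt{110}\right)} = \frac{1}{-43328 + \left(24138504 + 468 \sqrt{110}\right)} = \frac{1}{24095176 + 468 \sqrt{110}}$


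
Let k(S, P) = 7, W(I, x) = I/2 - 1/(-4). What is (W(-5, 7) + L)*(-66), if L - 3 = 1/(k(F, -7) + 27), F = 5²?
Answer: -1749/34 ≈ -51.441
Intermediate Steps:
F = 25
W(I, x) = ¼ + I/2 (W(I, x) = I*(½) - 1*(-¼) = I/2 + ¼ = ¼ + I/2)
L = 103/34 (L = 3 + 1/(7 + 27) = 3 + 1/34 = 103/34 ≈ 3.0294)
(W(-5, 7) + L)*(-66) = ((¼ + (½)*(-5)) + 103/34)*(-66) = ((¼ - 5/2) + 103/34)*(-66) = (-9/4 + 103/34)*(-66) = (53/68)*(-66) = -1749/34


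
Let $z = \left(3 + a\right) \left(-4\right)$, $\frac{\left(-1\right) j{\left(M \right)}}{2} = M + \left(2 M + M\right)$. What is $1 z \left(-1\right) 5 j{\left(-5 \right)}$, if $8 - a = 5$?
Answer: $4800$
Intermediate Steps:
$a = 3$ ($a = 8 - 5 = 3$)
$j{\left(M \right)} = - 8 M$ ($j{\left(M \right)} = - 2 \left(M + \left(2 M + M\right)\right) = - 2 \left(M + 3 M\right) = - 2 \cdot 4 M = - 8 M$)
$z = -24$ ($z = \left(3 + 3\right) \left(-4\right) = 6 \left(-4\right) = -24$)
$1 z \left(-1\right) 5 j{\left(-5 \right)} = 1 \left(\left(-24\right) \left(-1\right)\right) 5 \left(\left(-8\right) \left(-5\right)\right) = 1 \cdot 24 \cdot 5 \cdot 40 = 24 \cdot 200 = 4800$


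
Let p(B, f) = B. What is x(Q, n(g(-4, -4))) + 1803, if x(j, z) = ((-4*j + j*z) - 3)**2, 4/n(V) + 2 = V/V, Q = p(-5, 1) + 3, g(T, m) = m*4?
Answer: 1972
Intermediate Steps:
g(T, m) = 4*m
Q = -2 (Q = -5 + 3 = -2)
n(V) = -4 (n(V) = 4/(-2 + V/V) = 4/(-2 + 1) = 4/(-1) = 4*(-1) = -4)
x(j, z) = (-3 - 4*j + j*z)**2
x(Q, n(g(-4, -4))) + 1803 = (3 + 4*(-2) - 1*(-2)*(-4))**2 + 1803 = (3 - 8 - 8)**2 + 1803 = (-13)**2 + 1803 = 169 + 1803 = 1972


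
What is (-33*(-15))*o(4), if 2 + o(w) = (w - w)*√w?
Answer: -990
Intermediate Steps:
o(w) = -2 (o(w) = -2 + (w - w)*√w = -2 + 0*√w = -2 + 0 = -2)
(-33*(-15))*o(4) = -33*(-15)*(-2) = 495*(-2) = -990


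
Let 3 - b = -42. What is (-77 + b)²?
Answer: 1024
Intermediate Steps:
b = 45 (b = 3 - 1*(-42) = 3 + 42 = 45)
(-77 + b)² = (-77 + 45)² = (-32)² = 1024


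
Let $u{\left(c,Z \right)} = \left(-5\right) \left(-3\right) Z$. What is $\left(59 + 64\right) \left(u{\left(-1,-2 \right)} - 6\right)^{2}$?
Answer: $159408$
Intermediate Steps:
$u{\left(c,Z \right)} = 15 Z$
$\left(59 + 64\right) \left(u{\left(-1,-2 \right)} - 6\right)^{2} = \left(59 + 64\right) \left(15 \left(-2\right) - 6\right)^{2} = 123 \left(-30 - 6\right)^{2} = 123 \left(-36\right)^{2} = 123 \cdot 1296 = 159408$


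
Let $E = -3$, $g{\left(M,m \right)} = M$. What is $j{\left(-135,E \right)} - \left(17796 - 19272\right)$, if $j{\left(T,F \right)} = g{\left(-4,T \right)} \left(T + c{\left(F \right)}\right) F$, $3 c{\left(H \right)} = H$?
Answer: $-156$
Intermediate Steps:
$c{\left(H \right)} = \frac{H}{3}$
$j{\left(T,F \right)} = F \left(- 4 T - \frac{4 F}{3}\right)$ ($j{\left(T,F \right)} = - 4 \left(T + \frac{F}{3}\right) F = \left(- 4 T - \frac{4 F}{3}\right) F = F \left(- 4 T - \frac{4 F}{3}\right)$)
$j{\left(-135,E \right)} - \left(17796 - 19272\right) = \left(- \frac{4}{3}\right) \left(-3\right) \left(-3 + 3 \left(-135\right)\right) - \left(17796 - 19272\right) = \left(- \frac{4}{3}\right) \left(-3\right) \left(-3 - 405\right) - -1476 = \left(- \frac{4}{3}\right) \left(-3\right) \left(-408\right) + 1476 = -1632 + 1476 = -156$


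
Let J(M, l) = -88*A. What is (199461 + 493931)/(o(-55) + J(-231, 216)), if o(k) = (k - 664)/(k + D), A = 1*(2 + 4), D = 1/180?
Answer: -1715971852/1274313 ≈ -1346.6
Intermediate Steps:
D = 1/180 ≈ 0.0055556
A = 6 (A = 1*6 = 6)
J(M, l) = -528 (J(M, l) = -88*6 = -528)
o(k) = (-664 + k)/(1/180 + k) (o(k) = (k - 664)/(k + 1/180) = (-664 + k)/(1/180 + k))
(199461 + 493931)/(o(-55) + J(-231, 216)) = (199461 + 493931)/(180*(-664 - 55)/(1 + 180*(-55)) - 528) = 693392/(180*(-719)/(1 - 9900) - 528) = 693392/(180*(-719)/(-9899) - 528) = 693392/(180*(-1/9899)*(-719) - 528) = 693392/(129420/9899 - 528) = 693392/(-5097252/9899) = 693392*(-9899/5097252) = -1715971852/1274313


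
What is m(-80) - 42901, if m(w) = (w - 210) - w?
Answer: -43111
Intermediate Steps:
m(w) = -210 (m(w) = (-210 + w) - w = -210)
m(-80) - 42901 = -210 - 42901 = -43111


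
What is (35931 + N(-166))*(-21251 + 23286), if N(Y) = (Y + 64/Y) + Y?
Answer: 6012783975/83 ≈ 7.2443e+7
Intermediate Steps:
N(Y) = 2*Y + 64/Y
(35931 + N(-166))*(-21251 + 23286) = (35931 + (2*(-166) + 64/(-166)))*(-21251 + 23286) = (35931 + (-332 + 64*(-1/166)))*2035 = (35931 + (-332 - 32/83))*2035 = (35931 - 27588/83)*2035 = (2954685/83)*2035 = 6012783975/83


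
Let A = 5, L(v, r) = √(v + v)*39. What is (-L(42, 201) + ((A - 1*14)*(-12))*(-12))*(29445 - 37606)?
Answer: 10576656 + 636558*√21 ≈ 1.3494e+7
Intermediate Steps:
L(v, r) = 39*√2*√v (L(v, r) = √(2*v)*39 = (√2*√v)*39 = 39*√2*√v)
(-L(42, 201) + ((A - 1*14)*(-12))*(-12))*(29445 - 37606) = (-39*√2*√42 + ((5 - 1*14)*(-12))*(-12))*(29445 - 37606) = (-78*√21 + ((5 - 14)*(-12))*(-12))*(-8161) = (-78*√21 - 9*(-12)*(-12))*(-8161) = (-78*√21 + 108*(-12))*(-8161) = (-78*√21 - 1296)*(-8161) = (-1296 - 78*√21)*(-8161) = 10576656 + 636558*√21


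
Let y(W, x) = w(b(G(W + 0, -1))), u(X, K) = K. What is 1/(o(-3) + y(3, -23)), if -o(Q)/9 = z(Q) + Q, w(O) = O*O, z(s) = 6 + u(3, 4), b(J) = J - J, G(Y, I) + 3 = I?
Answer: -1/63 ≈ -0.015873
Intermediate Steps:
G(Y, I) = -3 + I
b(J) = 0
z(s) = 10 (z(s) = 6 + 4 = 10)
w(O) = O²
y(W, x) = 0 (y(W, x) = 0² = 0)
o(Q) = -90 - 9*Q (o(Q) = -9*(10 + Q) = -90 - 9*Q)
1/(o(-3) + y(3, -23)) = 1/((-90 - 9*(-3)) + 0) = 1/((-90 + 27) + 0) = 1/(-63 + 0) = 1/(-63) = -1/63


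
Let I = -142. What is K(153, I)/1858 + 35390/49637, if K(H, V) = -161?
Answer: 57763063/92225546 ≈ 0.62632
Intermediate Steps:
K(153, I)/1858 + 35390/49637 = -161/1858 + 35390/49637 = 57763063/92225546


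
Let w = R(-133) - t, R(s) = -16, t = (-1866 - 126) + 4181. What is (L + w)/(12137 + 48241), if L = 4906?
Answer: 2701/60378 ≈ 0.044735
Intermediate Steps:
t = 2189 (t = -1992 + 4181 = 2189)
w = -2205 (w = -16 - 1*2189 = -16 - 2189 = -2205)
(L + w)/(12137 + 48241) = (4906 - 2205)/(12137 + 48241) = 2701/60378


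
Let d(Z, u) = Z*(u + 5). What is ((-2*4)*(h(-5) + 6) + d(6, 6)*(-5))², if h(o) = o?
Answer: 114244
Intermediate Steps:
d(Z, u) = Z*(5 + u)
((-2*4)*(h(-5) + 6) + d(6, 6)*(-5))² = ((-2*4)*(-5 + 6) + (6*(5 + 6))*(-5))² = (-8*1 + (6*11)*(-5))² = (-8 + 66*(-5))² = (-8 - 330)² = (-338)² = 114244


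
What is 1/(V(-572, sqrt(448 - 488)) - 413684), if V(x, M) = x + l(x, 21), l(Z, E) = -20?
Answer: -1/414276 ≈ -2.4138e-6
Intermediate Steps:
V(x, M) = -20 + x (V(x, M) = x - 20 = -20 + x)
1/(V(-572, sqrt(448 - 488)) - 413684) = 1/((-20 - 572) - 413684) = 1/(-592 - 413684) = 1/(-414276) = -1/414276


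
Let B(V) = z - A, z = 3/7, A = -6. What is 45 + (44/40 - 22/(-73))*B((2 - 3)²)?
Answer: 55197/1022 ≈ 54.009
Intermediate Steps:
z = 3/7 (z = 3*(⅐) = 3/7 ≈ 0.42857)
B(V) = 45/7 (B(V) = 3/7 - 1*(-6) = 3/7 + 6 = 45/7)
45 + (44/40 - 22/(-73))*B((2 - 3)²) = 45 + (44/40 - 22/(-73))*(45/7) = 45 + (44*(1/40) - 22*(-1/73))*(45/7) = 45 + (11/10 + 22/73)*(45/7) = 45 + (1023/730)*(45/7) = 45 + 9207/1022 = 55197/1022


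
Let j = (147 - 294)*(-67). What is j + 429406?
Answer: 439255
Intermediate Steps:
j = 9849 (j = -147*(-67) = 9849)
j + 429406 = 9849 + 429406 = 439255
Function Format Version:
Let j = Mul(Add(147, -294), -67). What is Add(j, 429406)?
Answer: 439255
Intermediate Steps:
j = 9849 (j = Mul(-147, -67) = 9849)
Add(j, 429406) = Add(9849, 429406) = 439255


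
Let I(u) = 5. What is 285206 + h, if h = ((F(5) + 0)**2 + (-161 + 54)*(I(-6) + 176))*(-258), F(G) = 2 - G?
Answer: 5279570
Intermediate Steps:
h = 4994364 (h = (((2 - 1*5) + 0)**2 + (-161 + 54)*(5 + 176))*(-258) = (((2 - 5) + 0)**2 - 107*181)*(-258) = ((-3 + 0)**2 - 19367)*(-258) = ((-3)**2 - 19367)*(-258) = (9 - 19367)*(-258) = -19358*(-258) = 4994364)
285206 + h = 285206 + 4994364 = 5279570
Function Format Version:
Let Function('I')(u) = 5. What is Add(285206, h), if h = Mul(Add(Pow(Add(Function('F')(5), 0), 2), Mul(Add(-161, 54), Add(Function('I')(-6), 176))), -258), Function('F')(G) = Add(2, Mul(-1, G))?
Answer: 5279570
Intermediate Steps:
h = 4994364 (h = Mul(Add(Pow(Add(Add(2, Mul(-1, 5)), 0), 2), Mul(Add(-161, 54), Add(5, 176))), -258) = Mul(Add(Pow(Add(Add(2, -5), 0), 2), Mul(-107, 181)), -258) = Mul(Add(Pow(Add(-3, 0), 2), -19367), -258) = Mul(Add(Pow(-3, 2), -19367), -258) = Mul(Add(9, -19367), -258) = Mul(-19358, -258) = 4994364)
Add(285206, h) = Add(285206, 4994364) = 5279570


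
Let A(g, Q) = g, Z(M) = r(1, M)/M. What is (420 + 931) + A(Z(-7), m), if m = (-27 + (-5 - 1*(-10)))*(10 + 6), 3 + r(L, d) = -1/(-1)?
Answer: 9459/7 ≈ 1351.3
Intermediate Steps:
r(L, d) = -2 (r(L, d) = -3 - 1/(-1) = -3 - 1*(-1) = -3 + 1 = -2)
m = -352 (m = (-27 + (-5 + 10))*16 = (-27 + 5)*16 = -22*16 = -352)
Z(M) = -2/M
(420 + 931) + A(Z(-7), m) = (420 + 931) - 2/(-7) = 1351 - 2*(-⅐) = 1351 + 2/7 = 9459/7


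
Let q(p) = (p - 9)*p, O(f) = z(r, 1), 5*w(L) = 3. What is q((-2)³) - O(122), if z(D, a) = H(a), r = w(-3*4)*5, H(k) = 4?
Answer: 132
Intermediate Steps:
w(L) = ⅗ (w(L) = (⅕)*3 = ⅗)
r = 3 (r = (⅗)*5 = 3)
z(D, a) = 4
O(f) = 4
q(p) = p*(-9 + p) (q(p) = (-9 + p)*p = p*(-9 + p))
q((-2)³) - O(122) = (-2)³*(-9 + (-2)³) - 1*4 = -8*(-9 - 8) - 4 = -8*(-17) - 4 = 136 - 4 = 132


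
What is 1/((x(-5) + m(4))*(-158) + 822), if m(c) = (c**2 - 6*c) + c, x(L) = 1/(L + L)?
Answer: 5/7349 ≈ 0.00068036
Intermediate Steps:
x(L) = 1/(2*L)
m(c) = c**2 - 5*c
1/((x(-5) + m(4))*(-158) + 822) = 1/(((1/2)/(-5) + 4*(-5 + 4))*(-158) + 822) = 1/(((1/2)*(-1/5) + 4*(-1))*(-158) + 822) = 1/((-1/10 - 4)*(-158) + 822) = 1/(-41/10*(-158) + 822) = 1/(3239/5 + 822) = 1/(7349/5) = 5/7349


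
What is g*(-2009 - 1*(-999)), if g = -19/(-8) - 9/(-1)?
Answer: -45955/4 ≈ -11489.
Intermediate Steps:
g = 91/8 (g = -19*(-⅛) - 9*(-1) = 19/8 + 9 = 91/8 ≈ 11.375)
g*(-2009 - 1*(-999)) = 91*(-2009 - 1*(-999))/8 = 91*(-2009 + 999)/8 = (91/8)*(-1010) = -45955/4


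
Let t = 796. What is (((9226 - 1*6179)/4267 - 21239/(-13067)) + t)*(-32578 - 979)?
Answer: -1493720244560542/55756889 ≈ -2.6790e+7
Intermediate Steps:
(((9226 - 1*6179)/4267 - 21239/(-13067)) + t)*(-32578 - 979) = (((9226 - 1*6179)/4267 - 21239/(-13067)) + 796)*(-32578 - 979) = (((9226 - 6179)*(1/4267) - 21239*(-1/13067)) + 796)*(-33557) = ((3047*(1/4267) + 21239/13067) + 796)*(-33557) = ((3047/4267 + 21239/13067) + 796)*(-33557) = (130441962/55756889 + 796)*(-33557) = (44512925606/55756889)*(-33557) = -1493720244560542/55756889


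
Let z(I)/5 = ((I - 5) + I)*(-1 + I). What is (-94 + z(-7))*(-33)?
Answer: -21978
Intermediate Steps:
z(I) = 5*(-1 + I)*(-5 + 2*I) (z(I) = 5*(((I - 5) + I)*(-1 + I)) = 5*(((-5 + I) + I)*(-1 + I)) = 5*((-5 + 2*I)*(-1 + I)) = 5*((-1 + I)*(-5 + 2*I)) = 5*(-1 + I)*(-5 + 2*I))
(-94 + z(-7))*(-33) = (-94 + (25 - 35*(-7) + 10*(-7)**2))*(-33) = (-94 + (25 + 245 + 10*49))*(-33) = (-94 + (25 + 245 + 490))*(-33) = (-94 + 760)*(-33) = 666*(-33) = -21978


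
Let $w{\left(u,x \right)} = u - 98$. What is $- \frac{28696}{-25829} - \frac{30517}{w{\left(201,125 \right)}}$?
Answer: $- \frac{785267905}{2660387} \approx -295.17$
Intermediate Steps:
$w{\left(u,x \right)} = -98 + u$ ($w{\left(u,x \right)} = u - 98 = -98 + u$)
$- \frac{28696}{-25829} - \frac{30517}{w{\left(201,125 \right)}} = - \frac{28696}{-25829} - \frac{30517}{-98 + 201} = \left(-28696\right) \left(- \frac{1}{25829}\right) - \frac{30517}{103} = \frac{28696}{25829} - \frac{30517}{103} = - \frac{785267905}{2660387}$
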